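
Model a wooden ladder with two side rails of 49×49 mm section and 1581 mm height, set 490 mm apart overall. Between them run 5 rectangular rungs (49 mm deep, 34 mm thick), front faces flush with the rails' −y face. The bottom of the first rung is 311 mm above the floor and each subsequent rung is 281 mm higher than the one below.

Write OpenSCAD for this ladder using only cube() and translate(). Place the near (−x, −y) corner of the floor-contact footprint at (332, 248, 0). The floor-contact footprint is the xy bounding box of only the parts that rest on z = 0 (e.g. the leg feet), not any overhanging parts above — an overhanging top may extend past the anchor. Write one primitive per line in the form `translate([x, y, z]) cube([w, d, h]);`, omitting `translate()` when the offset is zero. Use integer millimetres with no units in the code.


// rung span = 490 - 2*49 = 392
// rung[k] z = 311 + k*281
translate([332, 248, 0]) cube([49, 49, 1581]);
translate([773, 248, 0]) cube([49, 49, 1581]);
translate([381, 248, 311]) cube([392, 49, 34]);
translate([381, 248, 592]) cube([392, 49, 34]);
translate([381, 248, 873]) cube([392, 49, 34]);
translate([381, 248, 1154]) cube([392, 49, 34]);
translate([381, 248, 1435]) cube([392, 49, 34]);


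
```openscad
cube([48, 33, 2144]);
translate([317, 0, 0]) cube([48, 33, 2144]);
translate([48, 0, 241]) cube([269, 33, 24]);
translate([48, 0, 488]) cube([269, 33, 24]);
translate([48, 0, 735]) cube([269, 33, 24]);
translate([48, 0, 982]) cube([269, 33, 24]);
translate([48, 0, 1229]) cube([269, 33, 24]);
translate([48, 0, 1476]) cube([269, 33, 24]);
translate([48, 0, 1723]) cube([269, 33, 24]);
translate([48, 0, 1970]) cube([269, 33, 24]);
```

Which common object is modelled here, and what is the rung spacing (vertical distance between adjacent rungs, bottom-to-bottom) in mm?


A ladder. The rung spacing is 247 mm.

Two tall 48×33 posts with 8 short bars between them — a ladder. Adjacent rungs sit at z = 241 and z = 488, so the spacing is 488 − 241 = 247 mm.


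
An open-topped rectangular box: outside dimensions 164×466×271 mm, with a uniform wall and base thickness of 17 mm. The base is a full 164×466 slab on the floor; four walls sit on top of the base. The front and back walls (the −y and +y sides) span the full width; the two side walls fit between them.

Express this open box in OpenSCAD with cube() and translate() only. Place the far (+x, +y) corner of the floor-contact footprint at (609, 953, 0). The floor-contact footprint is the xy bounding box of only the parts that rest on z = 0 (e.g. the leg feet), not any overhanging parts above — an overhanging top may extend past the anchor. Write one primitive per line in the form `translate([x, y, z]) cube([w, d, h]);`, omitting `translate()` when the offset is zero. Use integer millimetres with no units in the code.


translate([445, 487, 0]) cube([164, 466, 17]);
translate([445, 487, 17]) cube([164, 17, 254]);
translate([445, 936, 17]) cube([164, 17, 254]);
translate([445, 504, 17]) cube([17, 432, 254]);
translate([592, 504, 17]) cube([17, 432, 254]);


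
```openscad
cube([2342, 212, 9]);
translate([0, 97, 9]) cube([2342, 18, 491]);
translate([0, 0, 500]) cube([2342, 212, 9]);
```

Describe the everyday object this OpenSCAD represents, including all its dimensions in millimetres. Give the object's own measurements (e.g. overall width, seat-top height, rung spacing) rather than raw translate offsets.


An I-beam lying along x, 2342 mm long. Overall section height 509 mm. Two flanges 212 mm wide (y) and 9 mm thick, one on the floor and one at the top; a web 18 mm thick runs between them, centred on the flange width.


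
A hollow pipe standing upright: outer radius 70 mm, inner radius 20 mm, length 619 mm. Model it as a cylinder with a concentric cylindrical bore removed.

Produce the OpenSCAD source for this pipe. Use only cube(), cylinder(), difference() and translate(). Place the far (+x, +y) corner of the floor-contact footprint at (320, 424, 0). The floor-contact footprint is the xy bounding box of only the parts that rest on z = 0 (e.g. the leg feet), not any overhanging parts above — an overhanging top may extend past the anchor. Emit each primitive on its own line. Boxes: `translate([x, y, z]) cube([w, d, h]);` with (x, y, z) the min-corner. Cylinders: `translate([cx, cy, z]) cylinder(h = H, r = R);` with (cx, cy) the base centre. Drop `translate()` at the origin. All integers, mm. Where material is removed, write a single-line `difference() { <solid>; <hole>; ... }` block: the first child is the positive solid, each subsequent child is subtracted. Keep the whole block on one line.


difference() { translate([250, 354, 0]) cylinder(h = 619, r = 70); translate([250, 354, 0]) cylinder(h = 619, r = 20); }


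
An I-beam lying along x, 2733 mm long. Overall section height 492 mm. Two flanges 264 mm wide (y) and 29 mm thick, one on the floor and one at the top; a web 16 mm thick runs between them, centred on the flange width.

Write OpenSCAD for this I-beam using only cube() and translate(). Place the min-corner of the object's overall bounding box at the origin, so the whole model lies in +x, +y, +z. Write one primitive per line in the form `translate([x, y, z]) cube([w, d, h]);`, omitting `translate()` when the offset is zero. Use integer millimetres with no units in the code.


cube([2733, 264, 29]);
translate([0, 124, 29]) cube([2733, 16, 434]);
translate([0, 0, 463]) cube([2733, 264, 29]);


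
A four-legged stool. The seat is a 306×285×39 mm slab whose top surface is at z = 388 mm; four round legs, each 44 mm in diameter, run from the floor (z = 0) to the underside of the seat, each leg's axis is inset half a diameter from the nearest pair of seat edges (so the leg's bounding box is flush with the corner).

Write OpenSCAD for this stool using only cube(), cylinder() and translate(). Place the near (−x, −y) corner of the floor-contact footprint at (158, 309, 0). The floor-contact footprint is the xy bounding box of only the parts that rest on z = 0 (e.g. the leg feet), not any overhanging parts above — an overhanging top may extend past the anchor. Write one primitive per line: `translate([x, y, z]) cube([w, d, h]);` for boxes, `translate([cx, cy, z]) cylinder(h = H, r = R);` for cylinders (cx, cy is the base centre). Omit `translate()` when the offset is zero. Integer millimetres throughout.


translate([158, 309, 349]) cube([306, 285, 39]);
translate([180, 331, 0]) cylinder(h = 349, r = 22);
translate([442, 331, 0]) cylinder(h = 349, r = 22);
translate([180, 572, 0]) cylinder(h = 349, r = 22);
translate([442, 572, 0]) cylinder(h = 349, r = 22);


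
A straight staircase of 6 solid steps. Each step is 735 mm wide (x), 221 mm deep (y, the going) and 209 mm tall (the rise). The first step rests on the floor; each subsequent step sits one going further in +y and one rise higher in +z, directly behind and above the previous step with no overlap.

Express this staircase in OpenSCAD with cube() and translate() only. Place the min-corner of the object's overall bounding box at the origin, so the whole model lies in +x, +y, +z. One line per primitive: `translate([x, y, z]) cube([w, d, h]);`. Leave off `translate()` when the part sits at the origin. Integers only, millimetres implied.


cube([735, 221, 209]);
translate([0, 221, 209]) cube([735, 221, 209]);
translate([0, 442, 418]) cube([735, 221, 209]);
translate([0, 663, 627]) cube([735, 221, 209]);
translate([0, 884, 836]) cube([735, 221, 209]);
translate([0, 1105, 1045]) cube([735, 221, 209]);


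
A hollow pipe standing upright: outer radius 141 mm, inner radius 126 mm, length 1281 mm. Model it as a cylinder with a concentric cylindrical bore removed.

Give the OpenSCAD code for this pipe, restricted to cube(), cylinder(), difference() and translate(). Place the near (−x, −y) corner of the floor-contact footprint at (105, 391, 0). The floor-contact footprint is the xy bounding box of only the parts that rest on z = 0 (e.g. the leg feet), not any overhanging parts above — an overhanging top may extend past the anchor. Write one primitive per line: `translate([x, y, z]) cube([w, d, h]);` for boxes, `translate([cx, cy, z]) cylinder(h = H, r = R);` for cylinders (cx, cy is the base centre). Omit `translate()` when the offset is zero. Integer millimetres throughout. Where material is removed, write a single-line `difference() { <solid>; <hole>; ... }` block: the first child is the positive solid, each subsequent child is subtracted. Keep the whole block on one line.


difference() { translate([246, 532, 0]) cylinder(h = 1281, r = 141); translate([246, 532, 0]) cylinder(h = 1281, r = 126); }


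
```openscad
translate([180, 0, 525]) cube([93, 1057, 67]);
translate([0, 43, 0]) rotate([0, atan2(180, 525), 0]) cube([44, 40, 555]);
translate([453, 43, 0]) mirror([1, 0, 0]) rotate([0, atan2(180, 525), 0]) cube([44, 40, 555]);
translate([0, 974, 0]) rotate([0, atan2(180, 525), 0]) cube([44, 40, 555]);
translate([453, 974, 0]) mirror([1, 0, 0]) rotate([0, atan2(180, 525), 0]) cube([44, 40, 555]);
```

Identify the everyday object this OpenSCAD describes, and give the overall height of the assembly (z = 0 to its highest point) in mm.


A sawhorse. The overall height is 592 mm.

A beam across two mirrored pairs of raked legs — a sawhorse. The beam's underside is at z = 525 (matching the legs' vertical rise in atan2(180, 525)) and the beam is 67 mm tall, so its top is at 525 + 67 = 592 mm. The raked legs top out at the beam's underside, so that is the highest point.


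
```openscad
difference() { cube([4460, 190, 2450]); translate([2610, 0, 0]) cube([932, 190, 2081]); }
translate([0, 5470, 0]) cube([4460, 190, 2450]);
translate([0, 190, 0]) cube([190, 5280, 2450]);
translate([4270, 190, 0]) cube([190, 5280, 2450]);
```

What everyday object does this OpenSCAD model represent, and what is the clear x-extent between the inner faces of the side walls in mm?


A single room. The interior width is 4080 mm.

Four walls enclosing a rectangle with a door in the front wall — a room. Outside width 4460 minus two 190 mm walls gives 4080 mm.


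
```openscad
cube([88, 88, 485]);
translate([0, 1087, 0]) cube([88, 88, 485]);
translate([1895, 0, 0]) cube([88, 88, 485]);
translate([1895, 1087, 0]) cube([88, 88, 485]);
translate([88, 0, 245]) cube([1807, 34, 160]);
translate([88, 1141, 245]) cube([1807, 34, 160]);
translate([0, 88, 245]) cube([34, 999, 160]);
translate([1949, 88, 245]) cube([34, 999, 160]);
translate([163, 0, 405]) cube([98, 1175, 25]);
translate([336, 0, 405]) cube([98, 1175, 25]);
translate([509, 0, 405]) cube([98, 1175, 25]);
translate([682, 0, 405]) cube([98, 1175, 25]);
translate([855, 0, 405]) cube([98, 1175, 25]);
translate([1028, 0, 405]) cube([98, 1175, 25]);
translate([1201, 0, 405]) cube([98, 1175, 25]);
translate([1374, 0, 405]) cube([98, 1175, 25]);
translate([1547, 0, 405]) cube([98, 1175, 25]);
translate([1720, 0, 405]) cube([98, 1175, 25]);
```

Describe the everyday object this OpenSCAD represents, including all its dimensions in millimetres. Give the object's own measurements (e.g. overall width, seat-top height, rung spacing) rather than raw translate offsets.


A bed frame 1983 mm long (x) by 1175 mm wide (y). Four 88×88 mm corner posts, 485 mm tall, at the corners of the footprint. Four rails of 34 mm thickness and 160 mm height run between adjacent posts with their undersides at z = 245 mm, their outer faces flush with the outside of the frame (the two x-running rails run between the posts' inner faces; the two y-running rails run between the posts' inner faces). 10 slats, each 98 mm wide (x) and 25 mm thick, lie across the top of the two x-running rails, running the full 1175 mm width of the frame in y; along x they sit between the end posts with a 75 mm gap after the −x posts and between neighbouring slats, leaving 77 mm before the +x posts.


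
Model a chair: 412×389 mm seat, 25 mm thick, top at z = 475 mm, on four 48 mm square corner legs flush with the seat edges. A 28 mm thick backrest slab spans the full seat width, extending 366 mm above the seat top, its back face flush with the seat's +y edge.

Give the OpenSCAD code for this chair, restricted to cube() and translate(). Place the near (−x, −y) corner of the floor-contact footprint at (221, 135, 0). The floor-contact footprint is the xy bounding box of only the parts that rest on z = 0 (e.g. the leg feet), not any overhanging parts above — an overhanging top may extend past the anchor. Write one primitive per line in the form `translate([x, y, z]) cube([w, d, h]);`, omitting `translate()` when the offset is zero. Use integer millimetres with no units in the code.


// leg_h = 475 - 25 = 450
translate([221, 135, 450]) cube([412, 389, 25]);
translate([221, 135, 0]) cube([48, 48, 450]);
translate([585, 135, 0]) cube([48, 48, 450]);
translate([221, 476, 0]) cube([48, 48, 450]);
translate([585, 476, 0]) cube([48, 48, 450]);
translate([221, 496, 475]) cube([412, 28, 366]);


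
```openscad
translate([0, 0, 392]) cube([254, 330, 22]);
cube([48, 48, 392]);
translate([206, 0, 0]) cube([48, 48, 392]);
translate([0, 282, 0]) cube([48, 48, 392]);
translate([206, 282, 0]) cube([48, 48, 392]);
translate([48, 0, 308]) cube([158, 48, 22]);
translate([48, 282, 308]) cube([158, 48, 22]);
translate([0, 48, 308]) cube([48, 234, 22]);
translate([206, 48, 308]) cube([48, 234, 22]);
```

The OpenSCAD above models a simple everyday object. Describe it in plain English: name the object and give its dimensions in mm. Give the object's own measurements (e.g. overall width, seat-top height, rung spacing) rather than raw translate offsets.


A four-legged stool. The seat is a 254×330×22 mm slab whose top surface is at z = 414 mm; four square legs, each 48×48 mm in cross-section, run from the floor (z = 0) to the underside of the seat, each flush with a corner of the seat. Four stretchers, 48 mm wide and 22 mm tall, connect adjacent legs with their undersides at z = 308 mm, each running between the inner faces of the legs it joins and aligned with the legs' outer faces on the other axis.


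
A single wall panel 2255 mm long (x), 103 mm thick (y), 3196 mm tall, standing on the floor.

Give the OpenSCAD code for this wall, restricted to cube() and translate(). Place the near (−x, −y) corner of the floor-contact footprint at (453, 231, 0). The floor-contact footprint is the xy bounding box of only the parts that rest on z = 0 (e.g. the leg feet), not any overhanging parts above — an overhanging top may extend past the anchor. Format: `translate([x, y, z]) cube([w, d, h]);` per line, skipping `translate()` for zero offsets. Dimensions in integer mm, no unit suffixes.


translate([453, 231, 0]) cube([2255, 103, 3196]);


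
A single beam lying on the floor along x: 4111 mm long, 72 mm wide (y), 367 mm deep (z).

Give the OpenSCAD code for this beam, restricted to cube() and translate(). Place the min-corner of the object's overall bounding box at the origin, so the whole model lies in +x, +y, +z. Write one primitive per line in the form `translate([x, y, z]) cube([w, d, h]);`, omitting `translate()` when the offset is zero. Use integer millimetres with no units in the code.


cube([4111, 72, 367]);


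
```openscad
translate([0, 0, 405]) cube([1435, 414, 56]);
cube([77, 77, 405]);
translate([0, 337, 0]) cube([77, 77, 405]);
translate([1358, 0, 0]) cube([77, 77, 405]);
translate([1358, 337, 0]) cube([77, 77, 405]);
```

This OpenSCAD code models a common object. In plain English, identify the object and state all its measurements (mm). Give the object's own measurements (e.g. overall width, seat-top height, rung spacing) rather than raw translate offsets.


A bench: a 1435×414 mm seat slab, 56 mm thick, top at z = 461 mm, on four 77×77 mm square legs flush with the seat corners and standing on z = 0.


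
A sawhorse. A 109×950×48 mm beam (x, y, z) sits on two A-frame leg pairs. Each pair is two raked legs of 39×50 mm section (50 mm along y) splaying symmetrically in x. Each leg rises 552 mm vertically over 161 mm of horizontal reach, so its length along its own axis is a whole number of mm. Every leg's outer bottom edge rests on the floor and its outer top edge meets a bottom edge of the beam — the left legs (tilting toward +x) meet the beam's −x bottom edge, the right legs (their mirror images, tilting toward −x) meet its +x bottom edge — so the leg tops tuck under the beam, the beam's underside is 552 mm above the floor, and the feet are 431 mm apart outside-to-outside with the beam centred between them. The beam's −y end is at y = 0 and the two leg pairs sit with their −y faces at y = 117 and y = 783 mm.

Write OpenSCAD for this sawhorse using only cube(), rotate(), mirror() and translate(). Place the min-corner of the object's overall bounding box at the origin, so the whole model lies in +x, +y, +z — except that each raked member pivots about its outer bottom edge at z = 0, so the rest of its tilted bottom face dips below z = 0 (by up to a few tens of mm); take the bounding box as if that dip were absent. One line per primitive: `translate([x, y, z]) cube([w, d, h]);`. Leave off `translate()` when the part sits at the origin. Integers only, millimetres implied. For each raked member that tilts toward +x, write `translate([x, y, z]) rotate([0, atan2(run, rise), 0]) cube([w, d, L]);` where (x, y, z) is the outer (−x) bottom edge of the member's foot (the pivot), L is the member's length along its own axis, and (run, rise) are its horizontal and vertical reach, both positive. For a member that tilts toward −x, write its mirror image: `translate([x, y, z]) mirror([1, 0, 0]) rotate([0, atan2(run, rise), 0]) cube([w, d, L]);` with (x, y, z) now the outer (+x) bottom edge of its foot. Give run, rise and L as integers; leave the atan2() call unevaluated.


translate([161, 0, 552]) cube([109, 950, 48]);
translate([0, 117, 0]) rotate([0, atan2(161, 552), 0]) cube([39, 50, 575]);
translate([431, 117, 0]) mirror([1, 0, 0]) rotate([0, atan2(161, 552), 0]) cube([39, 50, 575]);
translate([0, 783, 0]) rotate([0, atan2(161, 552), 0]) cube([39, 50, 575]);
translate([431, 783, 0]) mirror([1, 0, 0]) rotate([0, atan2(161, 552), 0]) cube([39, 50, 575]);


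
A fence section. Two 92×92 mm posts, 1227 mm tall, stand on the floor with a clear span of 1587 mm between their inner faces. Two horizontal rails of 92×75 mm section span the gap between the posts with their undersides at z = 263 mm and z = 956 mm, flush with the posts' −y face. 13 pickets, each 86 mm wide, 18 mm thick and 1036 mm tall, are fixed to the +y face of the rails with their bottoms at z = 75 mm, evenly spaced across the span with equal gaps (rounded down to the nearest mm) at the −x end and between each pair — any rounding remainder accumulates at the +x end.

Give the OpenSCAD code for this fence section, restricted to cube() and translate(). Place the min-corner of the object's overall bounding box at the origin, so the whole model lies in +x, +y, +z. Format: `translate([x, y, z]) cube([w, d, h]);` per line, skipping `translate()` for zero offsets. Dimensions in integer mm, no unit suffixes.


cube([92, 92, 1227]);
translate([1679, 0, 0]) cube([92, 92, 1227]);
translate([92, 0, 263]) cube([1587, 92, 75]);
translate([92, 0, 956]) cube([1587, 92, 75]);
translate([125, 92, 75]) cube([86, 18, 1036]);
translate([244, 92, 75]) cube([86, 18, 1036]);
translate([363, 92, 75]) cube([86, 18, 1036]);
translate([482, 92, 75]) cube([86, 18, 1036]);
translate([601, 92, 75]) cube([86, 18, 1036]);
translate([720, 92, 75]) cube([86, 18, 1036]);
translate([839, 92, 75]) cube([86, 18, 1036]);
translate([958, 92, 75]) cube([86, 18, 1036]);
translate([1077, 92, 75]) cube([86, 18, 1036]);
translate([1196, 92, 75]) cube([86, 18, 1036]);
translate([1315, 92, 75]) cube([86, 18, 1036]);
translate([1434, 92, 75]) cube([86, 18, 1036]);
translate([1553, 92, 75]) cube([86, 18, 1036]);


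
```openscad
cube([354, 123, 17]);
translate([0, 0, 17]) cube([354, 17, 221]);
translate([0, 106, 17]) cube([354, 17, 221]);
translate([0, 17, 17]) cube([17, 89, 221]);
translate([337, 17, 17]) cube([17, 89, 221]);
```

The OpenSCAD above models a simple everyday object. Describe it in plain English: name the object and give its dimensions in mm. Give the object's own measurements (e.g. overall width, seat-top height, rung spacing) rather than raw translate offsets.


An open-topped rectangular box: outside dimensions 354×123×238 mm, with a uniform wall and base thickness of 17 mm. The base is a full 354×123 slab on the floor; four walls sit on top of the base. The front and back walls (the −y and +y sides) span the full width; the two side walls fit between them.


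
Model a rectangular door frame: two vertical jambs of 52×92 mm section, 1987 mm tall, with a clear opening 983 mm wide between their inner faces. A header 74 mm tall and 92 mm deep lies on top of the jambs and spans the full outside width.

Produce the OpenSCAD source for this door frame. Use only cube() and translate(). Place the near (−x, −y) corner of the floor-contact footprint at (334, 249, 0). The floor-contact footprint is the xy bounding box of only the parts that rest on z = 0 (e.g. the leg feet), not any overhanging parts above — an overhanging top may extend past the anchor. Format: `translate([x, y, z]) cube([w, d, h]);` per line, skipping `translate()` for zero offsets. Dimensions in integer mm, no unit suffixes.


translate([334, 249, 0]) cube([52, 92, 1987]);
translate([1369, 249, 0]) cube([52, 92, 1987]);
translate([334, 249, 1987]) cube([1087, 92, 74]);


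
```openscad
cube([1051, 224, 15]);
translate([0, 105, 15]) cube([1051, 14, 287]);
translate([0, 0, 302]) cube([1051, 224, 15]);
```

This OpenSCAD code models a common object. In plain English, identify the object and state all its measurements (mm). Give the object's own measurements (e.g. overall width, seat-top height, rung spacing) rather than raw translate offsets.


An I-beam lying along x, 1051 mm long. Overall section height 317 mm. Two flanges 224 mm wide (y) and 15 mm thick, one on the floor and one at the top; a web 14 mm thick runs between them, centred on the flange width.


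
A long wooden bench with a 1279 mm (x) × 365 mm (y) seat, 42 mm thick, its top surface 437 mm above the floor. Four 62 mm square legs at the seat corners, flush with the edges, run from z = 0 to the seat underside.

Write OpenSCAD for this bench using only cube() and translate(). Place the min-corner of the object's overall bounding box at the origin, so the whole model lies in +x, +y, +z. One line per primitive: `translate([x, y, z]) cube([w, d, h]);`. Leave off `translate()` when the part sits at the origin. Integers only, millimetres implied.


translate([0, 0, 395]) cube([1279, 365, 42]);
cube([62, 62, 395]);
translate([0, 303, 0]) cube([62, 62, 395]);
translate([1217, 0, 0]) cube([62, 62, 395]);
translate([1217, 303, 0]) cube([62, 62, 395]);


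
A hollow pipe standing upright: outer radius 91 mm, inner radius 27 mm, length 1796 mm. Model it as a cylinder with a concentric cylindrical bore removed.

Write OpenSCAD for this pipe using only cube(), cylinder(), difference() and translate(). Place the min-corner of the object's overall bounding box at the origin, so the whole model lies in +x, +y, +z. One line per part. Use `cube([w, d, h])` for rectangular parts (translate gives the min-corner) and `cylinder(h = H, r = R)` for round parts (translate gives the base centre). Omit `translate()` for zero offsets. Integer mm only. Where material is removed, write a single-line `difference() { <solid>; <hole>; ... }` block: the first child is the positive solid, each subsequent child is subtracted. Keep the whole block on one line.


difference() { translate([91, 91, 0]) cylinder(h = 1796, r = 91); translate([91, 91, 0]) cylinder(h = 1796, r = 27); }


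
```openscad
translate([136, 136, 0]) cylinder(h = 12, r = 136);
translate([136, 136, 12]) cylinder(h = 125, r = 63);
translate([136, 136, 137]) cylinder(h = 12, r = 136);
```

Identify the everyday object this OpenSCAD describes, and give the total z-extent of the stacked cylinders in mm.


A spool. The overall height is 149 mm.

Three coaxial cylinders, large–small–large — a spool. Two 12 mm flanges and a 125 mm core give 12 + 125 + 12 = 149 mm.


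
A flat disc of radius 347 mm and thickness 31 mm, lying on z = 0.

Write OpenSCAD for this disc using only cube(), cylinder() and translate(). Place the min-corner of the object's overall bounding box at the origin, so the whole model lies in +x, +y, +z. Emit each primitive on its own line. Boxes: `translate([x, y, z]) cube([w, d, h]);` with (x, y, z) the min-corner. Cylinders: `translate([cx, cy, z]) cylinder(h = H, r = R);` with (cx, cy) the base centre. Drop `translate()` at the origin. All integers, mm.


translate([347, 347, 0]) cylinder(h = 31, r = 347);


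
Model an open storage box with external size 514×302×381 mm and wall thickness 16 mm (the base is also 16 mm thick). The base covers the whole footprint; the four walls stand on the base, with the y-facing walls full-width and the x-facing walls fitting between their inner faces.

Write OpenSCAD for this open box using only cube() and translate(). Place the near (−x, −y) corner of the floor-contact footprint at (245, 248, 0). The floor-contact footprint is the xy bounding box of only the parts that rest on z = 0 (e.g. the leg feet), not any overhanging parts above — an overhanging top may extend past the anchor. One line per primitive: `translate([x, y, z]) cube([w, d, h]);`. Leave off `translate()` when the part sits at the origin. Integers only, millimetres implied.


translate([245, 248, 0]) cube([514, 302, 16]);
translate([245, 248, 16]) cube([514, 16, 365]);
translate([245, 534, 16]) cube([514, 16, 365]);
translate([245, 264, 16]) cube([16, 270, 365]);
translate([743, 264, 16]) cube([16, 270, 365]);


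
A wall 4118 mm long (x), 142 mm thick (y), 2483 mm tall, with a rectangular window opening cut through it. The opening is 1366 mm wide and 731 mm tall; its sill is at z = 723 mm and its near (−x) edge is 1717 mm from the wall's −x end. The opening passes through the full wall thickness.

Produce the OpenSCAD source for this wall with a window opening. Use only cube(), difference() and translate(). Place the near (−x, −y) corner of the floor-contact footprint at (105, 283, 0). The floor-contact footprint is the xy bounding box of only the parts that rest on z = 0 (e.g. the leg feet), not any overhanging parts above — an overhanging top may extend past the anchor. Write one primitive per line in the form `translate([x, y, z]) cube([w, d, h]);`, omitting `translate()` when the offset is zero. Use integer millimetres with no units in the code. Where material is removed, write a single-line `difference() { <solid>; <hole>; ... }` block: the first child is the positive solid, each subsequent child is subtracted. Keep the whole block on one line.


difference() { translate([105, 283, 0]) cube([4118, 142, 2483]); translate([1822, 283, 723]) cube([1366, 142, 731]); }


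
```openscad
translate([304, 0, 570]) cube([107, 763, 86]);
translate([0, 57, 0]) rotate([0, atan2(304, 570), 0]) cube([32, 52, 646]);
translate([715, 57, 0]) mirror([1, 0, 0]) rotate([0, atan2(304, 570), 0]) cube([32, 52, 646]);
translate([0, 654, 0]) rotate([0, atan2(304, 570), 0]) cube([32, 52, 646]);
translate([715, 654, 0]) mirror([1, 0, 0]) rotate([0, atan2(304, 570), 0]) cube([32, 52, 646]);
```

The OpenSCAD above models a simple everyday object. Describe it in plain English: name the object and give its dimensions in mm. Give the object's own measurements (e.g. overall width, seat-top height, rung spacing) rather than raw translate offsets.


A sawhorse. A 107×763×86 mm beam (x, y, z) sits on two A-frame leg pairs. Each pair is two raked legs of 32×52 mm section (52 mm along y) splaying symmetrically in x. Each leg rises 570 mm vertically over 304 mm of horizontal reach and is 646 mm long along its own axis. Every leg's outer bottom edge rests on the floor and its outer top edge meets a bottom edge of the beam — the left legs (tilting toward +x) meet the beam's −x bottom edge, the right legs (their mirror images, tilting toward −x) meet its +x bottom edge — so the leg tops tuck under the beam, the beam's underside is 570 mm above the floor, and the feet are 715 mm apart outside-to-outside with the beam centred between them. The two leg pairs are set in 57 mm from either end of the beam.


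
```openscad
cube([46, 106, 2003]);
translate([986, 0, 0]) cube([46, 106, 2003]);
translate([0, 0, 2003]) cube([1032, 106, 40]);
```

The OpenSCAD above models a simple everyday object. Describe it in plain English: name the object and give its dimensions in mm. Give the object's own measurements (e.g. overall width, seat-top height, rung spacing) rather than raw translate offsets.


A door frame. The clear opening is 940 mm wide and 2003 mm high. Two 46 mm wide jambs, 106 mm deep, stand either side of the opening from the floor to the top of the opening. A 40 mm thick head sits across the top of both jambs, spanning the full outside width of the frame.


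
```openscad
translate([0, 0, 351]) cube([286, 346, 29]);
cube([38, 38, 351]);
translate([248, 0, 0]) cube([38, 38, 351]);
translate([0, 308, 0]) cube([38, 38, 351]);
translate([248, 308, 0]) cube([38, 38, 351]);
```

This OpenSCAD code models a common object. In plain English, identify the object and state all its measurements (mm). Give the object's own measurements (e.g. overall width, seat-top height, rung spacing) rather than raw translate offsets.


A simple wooden stool: a rectangular seat 286 mm (x) by 346 mm (y), 29 mm thick, top face at z = 380 mm, on four square legs, each 38×38 mm in cross-section. The legs rest on z = 0, each flush with a corner of the seat.


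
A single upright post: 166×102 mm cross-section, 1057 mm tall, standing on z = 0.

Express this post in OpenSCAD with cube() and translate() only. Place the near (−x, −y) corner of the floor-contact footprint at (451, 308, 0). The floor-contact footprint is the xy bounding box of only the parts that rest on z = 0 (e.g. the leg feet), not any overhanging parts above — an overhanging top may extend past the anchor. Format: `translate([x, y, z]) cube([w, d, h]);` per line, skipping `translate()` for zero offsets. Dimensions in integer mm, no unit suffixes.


translate([451, 308, 0]) cube([166, 102, 1057]);


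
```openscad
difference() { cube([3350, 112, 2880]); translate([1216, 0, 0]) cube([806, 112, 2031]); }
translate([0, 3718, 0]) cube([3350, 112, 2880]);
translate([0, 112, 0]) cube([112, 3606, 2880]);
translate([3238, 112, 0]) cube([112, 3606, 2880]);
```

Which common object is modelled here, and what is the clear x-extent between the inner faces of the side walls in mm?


A single room. The interior width is 3126 mm.

Four walls enclosing a rectangle with a door in the front wall — a room. Outside width 3350 minus two 112 mm walls gives 3126 mm.


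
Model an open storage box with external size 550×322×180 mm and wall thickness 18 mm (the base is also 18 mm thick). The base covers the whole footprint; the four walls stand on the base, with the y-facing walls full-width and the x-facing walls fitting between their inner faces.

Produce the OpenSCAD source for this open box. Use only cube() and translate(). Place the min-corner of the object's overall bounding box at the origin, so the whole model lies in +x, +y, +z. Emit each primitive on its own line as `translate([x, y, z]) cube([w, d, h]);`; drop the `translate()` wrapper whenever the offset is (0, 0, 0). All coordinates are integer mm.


cube([550, 322, 18]);
translate([0, 0, 18]) cube([550, 18, 162]);
translate([0, 304, 18]) cube([550, 18, 162]);
translate([0, 18, 18]) cube([18, 286, 162]);
translate([532, 18, 18]) cube([18, 286, 162]);


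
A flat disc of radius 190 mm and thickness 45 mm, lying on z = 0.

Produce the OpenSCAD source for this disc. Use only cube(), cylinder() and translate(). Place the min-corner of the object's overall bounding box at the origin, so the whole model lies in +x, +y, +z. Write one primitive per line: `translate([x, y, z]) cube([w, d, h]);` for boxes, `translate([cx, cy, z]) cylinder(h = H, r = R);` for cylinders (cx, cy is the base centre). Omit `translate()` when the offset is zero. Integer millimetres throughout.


translate([190, 190, 0]) cylinder(h = 45, r = 190);


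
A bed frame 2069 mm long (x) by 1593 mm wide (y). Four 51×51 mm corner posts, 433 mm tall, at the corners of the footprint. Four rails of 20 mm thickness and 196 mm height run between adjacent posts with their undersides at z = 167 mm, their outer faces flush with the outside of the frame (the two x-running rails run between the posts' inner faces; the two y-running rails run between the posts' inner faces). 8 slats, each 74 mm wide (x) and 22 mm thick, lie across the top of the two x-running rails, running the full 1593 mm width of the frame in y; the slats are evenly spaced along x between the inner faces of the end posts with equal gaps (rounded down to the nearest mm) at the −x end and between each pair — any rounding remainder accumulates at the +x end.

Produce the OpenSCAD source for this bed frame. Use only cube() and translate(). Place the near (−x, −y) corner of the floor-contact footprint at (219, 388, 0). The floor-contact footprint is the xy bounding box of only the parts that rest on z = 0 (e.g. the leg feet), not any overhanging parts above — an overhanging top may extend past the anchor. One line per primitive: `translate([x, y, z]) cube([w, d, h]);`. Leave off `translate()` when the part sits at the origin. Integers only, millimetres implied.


// slat z = rail_z + rail_h = 167 + 196 = 363
// slat gap = ⌊(1967 − 8·74) / 9⌋ = 152
translate([219, 388, 0]) cube([51, 51, 433]);
translate([219, 1930, 0]) cube([51, 51, 433]);
translate([2237, 388, 0]) cube([51, 51, 433]);
translate([2237, 1930, 0]) cube([51, 51, 433]);
translate([270, 388, 167]) cube([1967, 20, 196]);
translate([270, 1961, 167]) cube([1967, 20, 196]);
translate([219, 439, 167]) cube([20, 1491, 196]);
translate([2268, 439, 167]) cube([20, 1491, 196]);
translate([422, 388, 363]) cube([74, 1593, 22]);
translate([648, 388, 363]) cube([74, 1593, 22]);
translate([874, 388, 363]) cube([74, 1593, 22]);
translate([1100, 388, 363]) cube([74, 1593, 22]);
translate([1326, 388, 363]) cube([74, 1593, 22]);
translate([1552, 388, 363]) cube([74, 1593, 22]);
translate([1778, 388, 363]) cube([74, 1593, 22]);
translate([2004, 388, 363]) cube([74, 1593, 22]);


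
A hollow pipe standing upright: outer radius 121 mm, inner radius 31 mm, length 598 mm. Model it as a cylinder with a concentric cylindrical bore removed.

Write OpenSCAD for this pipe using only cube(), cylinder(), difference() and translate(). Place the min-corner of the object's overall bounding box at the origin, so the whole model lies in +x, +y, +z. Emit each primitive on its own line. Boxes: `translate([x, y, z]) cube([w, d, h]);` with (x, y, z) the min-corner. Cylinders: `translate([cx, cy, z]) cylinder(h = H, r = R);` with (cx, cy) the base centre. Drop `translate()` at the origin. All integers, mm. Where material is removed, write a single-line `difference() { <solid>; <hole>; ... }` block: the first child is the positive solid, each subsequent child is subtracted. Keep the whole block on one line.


difference() { translate([121, 121, 0]) cylinder(h = 598, r = 121); translate([121, 121, 0]) cylinder(h = 598, r = 31); }


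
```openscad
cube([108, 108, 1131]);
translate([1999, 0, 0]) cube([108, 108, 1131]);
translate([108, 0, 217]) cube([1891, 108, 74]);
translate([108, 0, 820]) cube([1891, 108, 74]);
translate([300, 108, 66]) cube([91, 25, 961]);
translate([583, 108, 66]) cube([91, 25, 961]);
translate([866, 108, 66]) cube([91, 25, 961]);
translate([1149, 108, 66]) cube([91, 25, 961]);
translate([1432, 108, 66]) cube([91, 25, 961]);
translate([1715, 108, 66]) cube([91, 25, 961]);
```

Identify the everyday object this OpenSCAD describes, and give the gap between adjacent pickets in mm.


A fence section. The picket gap is 192 mm.

Two posts, two rails, 6 pickets — a fence section. Span 1891 mm holds 6 pickets of 91 mm with 7 equal gaps: ⌊(1891 − 6·91) / 7⌋ = 192 mm.


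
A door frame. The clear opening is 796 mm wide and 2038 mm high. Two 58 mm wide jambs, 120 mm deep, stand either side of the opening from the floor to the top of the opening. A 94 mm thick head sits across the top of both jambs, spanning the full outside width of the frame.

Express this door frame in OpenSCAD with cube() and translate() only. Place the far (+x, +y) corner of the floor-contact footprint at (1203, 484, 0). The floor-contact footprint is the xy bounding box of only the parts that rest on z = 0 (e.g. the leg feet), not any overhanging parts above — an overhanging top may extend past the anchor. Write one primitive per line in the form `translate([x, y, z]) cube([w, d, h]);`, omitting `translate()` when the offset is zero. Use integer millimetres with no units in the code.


translate([291, 364, 0]) cube([58, 120, 2038]);
translate([1145, 364, 0]) cube([58, 120, 2038]);
translate([291, 364, 2038]) cube([912, 120, 94]);


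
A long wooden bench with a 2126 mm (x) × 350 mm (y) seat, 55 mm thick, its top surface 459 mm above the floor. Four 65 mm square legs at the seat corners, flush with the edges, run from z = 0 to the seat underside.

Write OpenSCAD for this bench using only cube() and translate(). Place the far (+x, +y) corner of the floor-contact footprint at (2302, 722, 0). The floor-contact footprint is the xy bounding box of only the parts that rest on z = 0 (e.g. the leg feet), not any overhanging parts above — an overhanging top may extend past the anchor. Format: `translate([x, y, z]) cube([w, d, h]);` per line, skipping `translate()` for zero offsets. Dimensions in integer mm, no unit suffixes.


translate([176, 372, 404]) cube([2126, 350, 55]);
translate([176, 372, 0]) cube([65, 65, 404]);
translate([176, 657, 0]) cube([65, 65, 404]);
translate([2237, 372, 0]) cube([65, 65, 404]);
translate([2237, 657, 0]) cube([65, 65, 404]);


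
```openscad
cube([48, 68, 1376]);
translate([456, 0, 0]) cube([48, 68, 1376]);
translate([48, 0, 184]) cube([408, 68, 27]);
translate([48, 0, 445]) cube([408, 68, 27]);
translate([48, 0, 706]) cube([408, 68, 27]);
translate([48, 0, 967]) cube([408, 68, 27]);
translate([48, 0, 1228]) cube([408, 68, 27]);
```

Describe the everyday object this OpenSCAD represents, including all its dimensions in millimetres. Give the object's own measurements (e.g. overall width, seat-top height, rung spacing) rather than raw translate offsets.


A straight ladder. Two 48×68 mm vertical rails, 1376 mm tall, stand 504 mm apart (outside-to-outside) with their front faces coplanar on the −y side. 5 rungs, each 68 mm deep and 27 mm tall, span between the inner faces of the rails, front faces flush with the rails. The lowest rung's underside is at z = 184 mm and rungs are spaced 261 mm apart (underside to underside).


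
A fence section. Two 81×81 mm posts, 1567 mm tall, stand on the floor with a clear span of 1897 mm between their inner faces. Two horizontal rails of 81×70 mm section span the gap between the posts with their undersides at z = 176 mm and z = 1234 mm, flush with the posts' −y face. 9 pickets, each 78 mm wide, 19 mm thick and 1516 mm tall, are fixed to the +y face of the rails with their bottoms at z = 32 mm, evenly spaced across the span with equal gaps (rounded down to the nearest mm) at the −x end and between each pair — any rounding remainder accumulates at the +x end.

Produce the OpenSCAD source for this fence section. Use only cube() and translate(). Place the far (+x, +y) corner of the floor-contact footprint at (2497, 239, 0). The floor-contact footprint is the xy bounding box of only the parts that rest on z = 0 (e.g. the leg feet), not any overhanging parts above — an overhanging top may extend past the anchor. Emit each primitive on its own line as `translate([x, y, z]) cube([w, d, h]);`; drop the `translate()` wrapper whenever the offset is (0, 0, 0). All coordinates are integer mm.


translate([438, 158, 0]) cube([81, 81, 1567]);
translate([2416, 158, 0]) cube([81, 81, 1567]);
translate([519, 158, 176]) cube([1897, 81, 70]);
translate([519, 158, 1234]) cube([1897, 81, 70]);
translate([638, 239, 32]) cube([78, 19, 1516]);
translate([835, 239, 32]) cube([78, 19, 1516]);
translate([1032, 239, 32]) cube([78, 19, 1516]);
translate([1229, 239, 32]) cube([78, 19, 1516]);
translate([1426, 239, 32]) cube([78, 19, 1516]);
translate([1623, 239, 32]) cube([78, 19, 1516]);
translate([1820, 239, 32]) cube([78, 19, 1516]);
translate([2017, 239, 32]) cube([78, 19, 1516]);
translate([2214, 239, 32]) cube([78, 19, 1516]);
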